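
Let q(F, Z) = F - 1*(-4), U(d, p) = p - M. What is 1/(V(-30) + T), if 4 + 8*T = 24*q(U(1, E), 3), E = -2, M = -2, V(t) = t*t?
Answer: 2/1823 ≈ 0.0010971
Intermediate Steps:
V(t) = t²
U(d, p) = 2 + p (U(d, p) = p - 1*(-2) = p + 2 = 2 + p)
q(F, Z) = 4 + F (q(F, Z) = F + 4 = 4 + F)
T = 23/2 (T = -½ + (24*(4 + (2 - 2)))/8 = -½ + (24*(4 + 0))/8 = -½ + (24*4)/8 = -½ + (⅛)*96 = -½ + 12 = 23/2 ≈ 11.500)
1/(V(-30) + T) = 1/((-30)² + 23/2) = 1/(900 + 23/2) = 1/(1823/2) = 2/1823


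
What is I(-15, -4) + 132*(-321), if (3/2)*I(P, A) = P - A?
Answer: -127138/3 ≈ -42379.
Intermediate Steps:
I(P, A) = -2*A/3 + 2*P/3 (I(P, A) = 2*(P - A)/3 = -2*A/3 + 2*P/3)
I(-15, -4) + 132*(-321) = (-2/3*(-4) + (2/3)*(-15)) + 132*(-321) = (8/3 - 10) - 42372 = -22/3 - 42372 = -127138/3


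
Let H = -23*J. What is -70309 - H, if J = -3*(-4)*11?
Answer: -67273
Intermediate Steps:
J = 132 (J = 12*11 = 132)
H = -3036 (H = -23*132 = -3036)
-70309 - H = -70309 - 1*(-3036) = -70309 + 3036 = -67273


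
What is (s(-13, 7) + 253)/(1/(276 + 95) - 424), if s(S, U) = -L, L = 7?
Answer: -91266/157303 ≈ -0.58019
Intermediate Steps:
s(S, U) = -7 (s(S, U) = -1*7 = -7)
(s(-13, 7) + 253)/(1/(276 + 95) - 424) = (-7 + 253)/(1/(276 + 95) - 424) = 246/(1/371 - 424) = 246/(-157303/371) = 246*(-371/157303) = -91266/157303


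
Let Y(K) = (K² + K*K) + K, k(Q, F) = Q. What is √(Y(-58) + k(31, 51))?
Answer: √6701 ≈ 81.860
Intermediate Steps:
Y(K) = K + 2*K² (Y(K) = (K² + K²) + K = 2*K² + K = K + 2*K²)
√(Y(-58) + k(31, 51)) = √(-58*(1 + 2*(-58)) + 31) = √(-58*(1 - 116) + 31) = √(-58*(-115) + 31) = √(6670 + 31) = √6701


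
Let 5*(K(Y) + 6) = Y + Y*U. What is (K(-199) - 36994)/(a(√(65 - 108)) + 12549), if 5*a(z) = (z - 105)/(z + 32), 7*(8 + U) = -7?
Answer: 183408*(-√43 + 32*I)/(137*(-14655*I + 458*√43)) ≈ -2.9232 + 3.9228e-5*I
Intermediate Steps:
U = -9 (U = -8 + (⅐)*(-7) = -8 - 1 = -9)
a(z) = (-105 + z)/(5*(32 + z)) (a(z) = ((z - 105)/(z + 32))/5 = ((-105 + z)/(32 + z))/5 = (-105 + z)/(5*(32 + z)))
K(Y) = -6 - 8*Y/5 (K(Y) = -6 + (Y + Y*(-9))/5 = -6 + (Y - 9*Y)/5 = -6 + (-8*Y)/5 = -6 - 8*Y/5)
(K(-199) - 36994)/(a(√(65 - 108)) + 12549) = ((-6 - 8/5*(-199)) - 36994)/((-105 + √(65 - 108))/(5*(32 + √(65 - 108))) + 12549) = ((-6 + 1592/5) - 36994)/((-105 + √(-43))/(5*(32 + √(-43))) + 12549) = (1562/5 - 36994)/((-105 + I*√43)/(5*(32 + I*√43)) + 12549) = -183408/(5*(12549 + (-105 + I*√43)/(5*(32 + I*√43))))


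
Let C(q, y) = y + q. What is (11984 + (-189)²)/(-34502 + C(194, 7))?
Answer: -47705/34301 ≈ -1.3908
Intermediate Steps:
C(q, y) = q + y
(11984 + (-189)²)/(-34502 + C(194, 7)) = (11984 + (-189)²)/(-34502 + (194 + 7)) = (11984 + 35721)/(-34502 + 201) = 47705/(-34301) = 47705*(-1/34301) = -47705/34301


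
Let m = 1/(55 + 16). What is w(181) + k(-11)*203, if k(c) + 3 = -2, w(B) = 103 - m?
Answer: -64753/71 ≈ -912.01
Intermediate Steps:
m = 1/71 ≈ 0.014085
w(B) = 7312/71 (w(B) = 103 - 1*1/71 = 103 - 1/71 = 7312/71)
k(c) = -5 (k(c) = -3 - 2 = -5)
w(181) + k(-11)*203 = 7312/71 - 5*203 = 7312/71 - 1015 = -64753/71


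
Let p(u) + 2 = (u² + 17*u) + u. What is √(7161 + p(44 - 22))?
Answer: √8039 ≈ 89.661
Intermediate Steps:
p(u) = -2 + u² + 18*u (p(u) = -2 + ((u² + 17*u) + u) = -2 + (u² + 18*u) = -2 + u² + 18*u)
√(7161 + p(44 - 22)) = √(7161 + (-2 + (44 - 22)² + 18*(44 - 22))) = √(7161 + (-2 + 22² + 18*22)) = √(7161 + (-2 + 484 + 396)) = √(7161 + 878) = √8039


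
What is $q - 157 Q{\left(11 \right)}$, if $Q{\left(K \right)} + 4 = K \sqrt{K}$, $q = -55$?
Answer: $573 - 1727 \sqrt{11} \approx -5154.8$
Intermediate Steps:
$Q{\left(K \right)} = -4 + K^{\frac{3}{2}}$ ($Q{\left(K \right)} = -4 + K \sqrt{K} = -4 + K^{\frac{3}{2}}$)
$q - 157 Q{\left(11 \right)} = -55 - 157 \left(-4 + 11^{\frac{3}{2}}\right) = -55 - 157 \left(-4 + 11 \sqrt{11}\right) = -55 + \left(628 - 1727 \sqrt{11}\right) = 573 - 1727 \sqrt{11}$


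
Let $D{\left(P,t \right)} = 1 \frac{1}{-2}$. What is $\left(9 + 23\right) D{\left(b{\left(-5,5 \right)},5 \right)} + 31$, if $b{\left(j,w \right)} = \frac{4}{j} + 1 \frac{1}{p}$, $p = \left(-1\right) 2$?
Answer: $15$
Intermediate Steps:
$p = -2$
$b{\left(j,w \right)} = - \frac{1}{2} + \frac{4}{j}$ ($b{\left(j,w \right)} = \frac{4}{j} + 1 \frac{1}{-2} = \frac{4}{j} + 1 \left(- \frac{1}{2}\right) = \frac{4}{j} - \frac{1}{2} = - \frac{1}{2} + \frac{4}{j}$)
$D{\left(P,t \right)} = - \frac{1}{2}$ ($D{\left(P,t \right)} = 1 \left(- \frac{1}{2}\right) = - \frac{1}{2}$)
$\left(9 + 23\right) D{\left(b{\left(-5,5 \right)},5 \right)} + 31 = \left(9 + 23\right) \left(- \frac{1}{2}\right) + 31 = 32 \left(- \frac{1}{2}\right) + 31 = -16 + 31 = 15$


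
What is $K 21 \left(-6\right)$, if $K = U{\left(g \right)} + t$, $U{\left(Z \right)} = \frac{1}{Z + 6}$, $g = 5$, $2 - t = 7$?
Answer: $\frac{6804}{11} \approx 618.54$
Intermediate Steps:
$t = -5$ ($t = 2 - 7 = -5$)
$U{\left(Z \right)} = \frac{1}{6 + Z}$
$K = - \frac{54}{11}$ ($K = \frac{1}{6 + 5} - 5 = \frac{1}{11} - 5 = - \frac{54}{11} \approx -4.9091$)
$K 21 \left(-6\right) = \left(- \frac{54}{11}\right) 21 \left(-6\right) = \left(- \frac{1134}{11}\right) \left(-6\right) = \frac{6804}{11}$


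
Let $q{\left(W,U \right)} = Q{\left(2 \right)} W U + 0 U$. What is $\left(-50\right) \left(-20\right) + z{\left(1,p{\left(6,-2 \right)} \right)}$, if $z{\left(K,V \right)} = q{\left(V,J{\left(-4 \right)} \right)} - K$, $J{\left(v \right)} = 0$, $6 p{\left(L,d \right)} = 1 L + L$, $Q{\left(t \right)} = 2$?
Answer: $999$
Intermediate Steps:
$p{\left(L,d \right)} = \frac{L}{3}$ ($p{\left(L,d \right)} = \frac{1 L + L}{6} = \frac{L + L}{6} = \frac{2 L}{6} = \frac{L}{3}$)
$q{\left(W,U \right)} = 2 U W$ ($q{\left(W,U \right)} = 2 W U + 0 U = 2 U W + 0 = 2 U W$)
$z{\left(K,V \right)} = - K$ ($z{\left(K,V \right)} = 2 \cdot 0 V - K = 0 - K = - K$)
$\left(-50\right) \left(-20\right) + z{\left(1,p{\left(6,-2 \right)} \right)} = \left(-50\right) \left(-20\right) - 1 = 1000 - 1 = 999$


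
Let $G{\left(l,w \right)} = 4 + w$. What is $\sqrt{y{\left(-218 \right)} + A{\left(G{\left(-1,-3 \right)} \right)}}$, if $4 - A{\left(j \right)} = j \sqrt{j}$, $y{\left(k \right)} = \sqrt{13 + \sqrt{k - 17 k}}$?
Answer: $\sqrt{3 + \sqrt{13 + 4 \sqrt{218}}} \approx 3.3895$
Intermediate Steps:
$y{\left(k \right)} = \sqrt{13 + 4 \sqrt{- k}}$ ($y{\left(k \right)} = \sqrt{13 + \sqrt{- 16 k}} = \sqrt{13 + 4 \sqrt{- k}}$)
$A{\left(j \right)} = 4 - j^{\frac{3}{2}}$ ($A{\left(j \right)} = 4 - j \sqrt{j} = 4 - j^{\frac{3}{2}}$)
$\sqrt{y{\left(-218 \right)} + A{\left(G{\left(-1,-3 \right)} \right)}} = \sqrt{\sqrt{13 + 4 \sqrt{\left(-1\right) \left(-218\right)}} + \left(4 - \left(4 - 3\right)^{\frac{3}{2}}\right)} = \sqrt{\sqrt{13 + 4 \sqrt{218}} + \left(4 - 1^{\frac{3}{2}}\right)} = \sqrt{\sqrt{13 + 4 \sqrt{218}} + \left(4 - 1\right)} = \sqrt{\sqrt{13 + 4 \sqrt{218}} + 3} = \sqrt{3 + \sqrt{13 + 4 \sqrt{218}}}$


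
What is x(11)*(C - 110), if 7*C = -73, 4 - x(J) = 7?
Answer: 2529/7 ≈ 361.29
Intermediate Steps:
x(J) = -3 (x(J) = 4 - 1*7 = 4 - 7 = -3)
C = -73/7 (C = (⅐)*(-73) = -73/7 ≈ -10.429)
x(11)*(C - 110) = -3*(-73/7 - 110) = -3*(-843/7) = 2529/7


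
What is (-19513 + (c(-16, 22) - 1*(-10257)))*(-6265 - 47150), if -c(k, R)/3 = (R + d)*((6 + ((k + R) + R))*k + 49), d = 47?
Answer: -4978758735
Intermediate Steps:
c(k, R) = -3*(47 + R)*(49 + k*(6 + k + 2*R)) (c(k, R) = -3*(R + 47)*((6 + ((k + R) + R))*k + 49) = -3*(47 + R)*((6 + ((R + k) + R))*k + 49) = -3*(47 + R)*((6 + (k + 2*R))*k + 49) = -3*(47 + R)*((6 + k + 2*R)*k + 49) = -3*(47 + R)*(k*(6 + k + 2*R) + 49) = -3*(47 + R)*(49 + k*(6 + k + 2*R)))
(-19513 + (c(-16, 22) - 1*(-10257)))*(-6265 - 47150) = (-19513 + ((-6909 - 846*(-16) - 147*22 - 141*(-16)**2 - 300*22*(-16) - 6*(-16)*22**2 - 3*22*(-16)**2) - 1*(-10257)))*(-6265 - 47150) = (-19513 + ((-6909 + 13536 - 3234 - 141*256 + 105600 - 6*(-16)*484 - 3*22*256) + 10257))*(-53415) = (-19513 + ((-6909 + 13536 - 3234 - 36096 + 105600 + 46464 - 16896) + 10257))*(-53415) = (-19513 + (102465 + 10257))*(-53415) = (-19513 + 112722)*(-53415) = 93209*(-53415) = -4978758735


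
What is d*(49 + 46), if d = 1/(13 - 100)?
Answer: -95/87 ≈ -1.0920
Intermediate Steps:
d = -1/87 (d = 1/(-87) = -1/87 ≈ -0.011494)
d*(49 + 46) = -(49 + 46)/87 = -1/87*95 = -95/87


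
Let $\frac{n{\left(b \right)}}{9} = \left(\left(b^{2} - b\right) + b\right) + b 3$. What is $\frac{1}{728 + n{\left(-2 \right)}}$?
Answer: $\frac{1}{710} \approx 0.0014085$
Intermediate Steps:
$n{\left(b \right)} = 9 b^{2} + 27 b$ ($n{\left(b \right)} = 9 \left(\left(\left(b^{2} - b\right) + b\right) + b 3\right) = 9 \left(b^{2} + 3 b\right) = 9 b^{2} + 27 b$)
$\frac{1}{728 + n{\left(-2 \right)}} = \frac{1}{728 + 9 \left(-2\right) \left(3 - 2\right)} = \frac{1}{728 + 9 \left(-2\right) 1} = \frac{1}{728 - 18} = \frac{1}{710}$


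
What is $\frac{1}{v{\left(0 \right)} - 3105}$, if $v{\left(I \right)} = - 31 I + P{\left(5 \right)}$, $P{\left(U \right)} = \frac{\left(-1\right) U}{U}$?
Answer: $- \frac{1}{3106} \approx -0.00032196$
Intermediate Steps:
$P{\left(U \right)} = -1$
$v{\left(I \right)} = -1 - 31 I$ ($v{\left(I \right)} = - 31 I - 1 = -1 - 31 I$)
$\frac{1}{v{\left(0 \right)} - 3105} = \frac{1}{\left(-1 - 0\right) - 3105} = \frac{1}{\left(-1 + 0\right) - 3105} = \frac{1}{-1 - 3105} = \frac{1}{-3106} = - \frac{1}{3106}$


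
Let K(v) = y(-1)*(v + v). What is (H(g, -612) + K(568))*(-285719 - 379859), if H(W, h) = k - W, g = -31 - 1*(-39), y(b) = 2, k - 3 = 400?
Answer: -1775096526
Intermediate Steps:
k = 403 (k = 3 + 400 = 403)
K(v) = 4*v (K(v) = 2*(v + v) = 2*(2*v) = 4*v)
g = 8 (g = -31 + 39 = 8)
H(W, h) = 403 - W
(H(g, -612) + K(568))*(-285719 - 379859) = ((403 - 1*8) + 4*568)*(-285719 - 379859) = ((403 - 8) + 2272)*(-665578) = (395 + 2272)*(-665578) = 2667*(-665578) = -1775096526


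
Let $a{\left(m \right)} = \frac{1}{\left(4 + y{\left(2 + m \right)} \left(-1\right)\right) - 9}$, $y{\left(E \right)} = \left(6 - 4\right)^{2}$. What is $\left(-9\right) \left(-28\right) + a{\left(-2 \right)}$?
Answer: $\frac{2267}{9} \approx 251.89$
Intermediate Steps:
$y{\left(E \right)} = 4$ ($y{\left(E \right)} = 2^{2} = 4$)
$a{\left(m \right)} = - \frac{1}{9}$ ($a{\left(m \right)} = \frac{1}{\left(4 + 4 \left(-1\right)\right) - 9} = \frac{1}{\left(4 - 4\right) - 9} = \frac{1}{0 - 9} = \frac{1}{-9} = - \frac{1}{9}$)
$\left(-9\right) \left(-28\right) + a{\left(-2 \right)} = \left(-9\right) \left(-28\right) - \frac{1}{9} = 252 - \frac{1}{9} = \frac{2267}{9}$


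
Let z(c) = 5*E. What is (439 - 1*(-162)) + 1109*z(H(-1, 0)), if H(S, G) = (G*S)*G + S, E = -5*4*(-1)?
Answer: 111501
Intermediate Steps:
E = 20 (E = -20*(-1) = 20)
H(S, G) = S + S*G² (H(S, G) = S*G² + S = S + S*G²)
z(c) = 100 (z(c) = 5*20 = 100)
(439 - 1*(-162)) + 1109*z(H(-1, 0)) = (439 - 1*(-162)) + 1109*100 = (439 + 162) + 110900 = 601 + 110900 = 111501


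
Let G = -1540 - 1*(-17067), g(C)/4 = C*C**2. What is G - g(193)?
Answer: -28740701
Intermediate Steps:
g(C) = 4*C**3 (g(C) = 4*(C*C**2) = 4*C**3)
G = 15527 (G = -1540 + 17067 = 15527)
G - g(193) = 15527 - 4*193**3 = 15527 - 4*7189057 = 15527 - 1*28756228 = 15527 - 28756228 = -28740701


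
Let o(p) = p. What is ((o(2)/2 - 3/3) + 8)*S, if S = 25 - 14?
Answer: 88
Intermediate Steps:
S = 11
((o(2)/2 - 3/3) + 8)*S = ((2/2 - 3/3) + 8)*11 = ((2*(½) - 3*⅓) + 8)*11 = ((1 - 1) + 8)*11 = (0 + 8)*11 = 8*11 = 88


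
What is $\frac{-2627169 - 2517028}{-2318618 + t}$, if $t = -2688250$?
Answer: $\frac{5144197}{5006868} \approx 1.0274$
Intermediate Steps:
$\frac{-2627169 - 2517028}{-2318618 + t} = \frac{-2627169 - 2517028}{-2318618 - 2688250} = - \frac{5144197}{-5006868} = \left(-5144197\right) \left(- \frac{1}{5006868}\right) = \frac{5144197}{5006868}$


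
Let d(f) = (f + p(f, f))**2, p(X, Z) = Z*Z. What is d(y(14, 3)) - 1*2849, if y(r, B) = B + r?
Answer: 90787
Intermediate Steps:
p(X, Z) = Z**2
d(f) = (f + f**2)**2
d(y(14, 3)) - 1*2849 = (3 + 14)**2*(1 + (3 + 14))**2 - 1*2849 = 17**2*(1 + 17)**2 - 2849 = 289*18**2 - 2849 = 289*324 - 2849 = 93636 - 2849 = 90787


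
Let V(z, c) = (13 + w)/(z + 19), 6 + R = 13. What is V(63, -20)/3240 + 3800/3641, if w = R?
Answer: 50482841/48367044 ≈ 1.0437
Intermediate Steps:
R = 7 (R = -6 + 13 = 7)
w = 7
V(z, c) = 20/(19 + z) (V(z, c) = (13 + 7)/(z + 19) = 20/(19 + z))
V(63, -20)/3240 + 3800/3641 = (20/(19 + 63))/3240 + 3800/3641 = (20/82)*(1/3240) + 3800*(1/3641) = (20*(1/82))*(1/3240) + 3800/3641 = (10/41)*(1/3240) + 3800/3641 = 1/13284 + 3800/3641 = 50482841/48367044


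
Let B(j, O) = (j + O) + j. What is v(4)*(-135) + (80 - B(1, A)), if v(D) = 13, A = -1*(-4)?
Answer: -1681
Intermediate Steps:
A = 4
B(j, O) = O + 2*j (B(j, O) = (O + j) + j = O + 2*j)
v(4)*(-135) + (80 - B(1, A)) = 13*(-135) + (80 - (4 + 2*1)) = -1755 + (80 - (4 + 2)) = -1755 + (80 - 1*6) = -1755 + (80 - 6) = -1755 + 74 = -1681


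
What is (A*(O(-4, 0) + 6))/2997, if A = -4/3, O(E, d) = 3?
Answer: -4/999 ≈ -0.0040040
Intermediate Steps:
A = -4/3 (A = -4*⅓ = -4/3 ≈ -1.3333)
(A*(O(-4, 0) + 6))/2997 = -4*(3 + 6)/3/2997 = -4/3*9*(1/2997) = -12*1/2997 = -4/999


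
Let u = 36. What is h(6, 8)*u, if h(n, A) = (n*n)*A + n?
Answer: 10584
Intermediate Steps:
h(n, A) = n + A*n² (h(n, A) = n²*A + n = A*n² + n = n + A*n²)
h(6, 8)*u = (6*(1 + 8*6))*36 = (6*(1 + 48))*36 = (6*49)*36 = 294*36 = 10584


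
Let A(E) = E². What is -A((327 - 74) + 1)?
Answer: -64516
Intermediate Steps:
-A((327 - 74) + 1) = -((327 - 74) + 1)² = -(253 + 1)² = -1*254² = -1*64516 = -64516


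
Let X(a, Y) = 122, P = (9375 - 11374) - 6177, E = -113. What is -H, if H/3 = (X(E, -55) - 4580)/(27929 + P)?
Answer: 13374/19753 ≈ 0.67706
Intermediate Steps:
P = -8176 (P = -1999 - 6177 = -8176)
H = -13374/19753 (H = 3*((122 - 4580)/(27929 - 8176)) = 3*(-4458/19753) = -13374/19753 ≈ -0.67706)
-H = -1*(-13374/19753) = 13374/19753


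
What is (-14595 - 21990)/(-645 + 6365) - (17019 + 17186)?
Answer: -39137837/1144 ≈ -34211.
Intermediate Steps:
(-14595 - 21990)/(-645 + 6365) - (17019 + 17186) = -36585/5720 - 1*34205 = -36585*1/5720 - 34205 = -7317/1144 - 34205 = -39137837/1144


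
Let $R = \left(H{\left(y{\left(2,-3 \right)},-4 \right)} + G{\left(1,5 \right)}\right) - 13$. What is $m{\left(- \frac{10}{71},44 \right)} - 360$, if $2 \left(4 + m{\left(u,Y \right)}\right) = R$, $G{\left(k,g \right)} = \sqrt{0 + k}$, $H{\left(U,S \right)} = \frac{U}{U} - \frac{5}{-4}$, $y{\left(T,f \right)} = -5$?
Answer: $- \frac{2951}{8} \approx -368.88$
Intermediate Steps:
$H{\left(U,S \right)} = \frac{9}{4}$ ($H{\left(U,S \right)} = 1 - - \frac{5}{4} = 1 + \frac{5}{4} = \frac{9}{4}$)
$G{\left(k,g \right)} = \sqrt{k}$
$R = - \frac{39}{4}$ ($R = \left(\frac{9}{4} + \sqrt{1}\right) - 13 = \left(\frac{9}{4} + 1\right) - 13 = \frac{13}{4} - 13 = - \frac{39}{4} \approx -9.75$)
$m{\left(u,Y \right)} = - \frac{71}{8}$ ($m{\left(u,Y \right)} = -4 + \frac{1}{2} \left(- \frac{39}{4}\right) = -4 - \frac{39}{8} = - \frac{71}{8}$)
$m{\left(- \frac{10}{71},44 \right)} - 360 = - \frac{71}{8} - 360 = - \frac{2951}{8}$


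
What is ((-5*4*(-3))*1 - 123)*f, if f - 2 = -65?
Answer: 3969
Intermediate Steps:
f = -63 (f = 2 - 65 = -63)
((-5*4*(-3))*1 - 123)*f = ((-5*4*(-3))*1 - 123)*(-63) = (-20*(-3)*1 - 123)*(-63) = (60*1 - 123)*(-63) = (60 - 123)*(-63) = -63*(-63) = 3969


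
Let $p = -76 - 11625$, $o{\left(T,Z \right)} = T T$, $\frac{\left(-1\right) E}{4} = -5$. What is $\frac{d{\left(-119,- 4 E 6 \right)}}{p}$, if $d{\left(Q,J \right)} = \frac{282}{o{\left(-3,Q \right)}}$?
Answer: $- \frac{94}{35103} \approx -0.0026778$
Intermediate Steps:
$E = 20$ ($E = \left(-4\right) \left(-5\right) = 20$)
$o{\left(T,Z \right)} = T^{2}$
$p = -11701$ ($p = -76 - 11625 = -11701$)
$d{\left(Q,J \right)} = \frac{94}{3}$ ($d{\left(Q,J \right)} = \frac{282}{\left(-3\right)^{2}} = \frac{282}{9} = 282 \cdot \frac{1}{9} = \frac{94}{3}$)
$\frac{d{\left(-119,- 4 E 6 \right)}}{p} = \frac{94}{3 \left(-11701\right)} = \frac{94}{3} \left(- \frac{1}{11701}\right) = - \frac{94}{35103}$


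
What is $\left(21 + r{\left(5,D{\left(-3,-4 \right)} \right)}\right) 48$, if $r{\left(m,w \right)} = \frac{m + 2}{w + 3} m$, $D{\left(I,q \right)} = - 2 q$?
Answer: $\frac{12768}{11} \approx 1160.7$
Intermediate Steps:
$r{\left(m,w \right)} = \frac{m \left(2 + m\right)}{3 + w}$ ($r{\left(m,w \right)} = \frac{2 + m}{3 + w} m = \frac{m \left(2 + m\right)}{3 + w}$)
$\left(21 + r{\left(5,D{\left(-3,-4 \right)} \right)}\right) 48 = \left(21 + \frac{5 \left(2 + 5\right)}{3 - -8}\right) 48 = \left(21 + 5 \frac{1}{3 + 8} \cdot 7\right) 48 = \left(21 + 5 \cdot \frac{1}{11} \cdot 7\right) 48 = \left(21 + \frac{35}{11}\right) 48 = \frac{266}{11} \cdot 48 = \frac{12768}{11}$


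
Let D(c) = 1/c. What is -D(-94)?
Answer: 1/94 ≈ 0.010638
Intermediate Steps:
-D(-94) = -1/(-94) = -1*(-1/94) = 1/94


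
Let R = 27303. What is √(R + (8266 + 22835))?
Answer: 2*√14601 ≈ 241.67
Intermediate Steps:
√(R + (8266 + 22835)) = √(27303 + (8266 + 22835)) = √(27303 + 31101) = √58404 = 2*√14601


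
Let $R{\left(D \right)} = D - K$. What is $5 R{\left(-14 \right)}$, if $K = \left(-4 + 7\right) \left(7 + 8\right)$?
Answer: $-295$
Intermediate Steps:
$K = 45$ ($K = 3 \cdot 15 = 45$)
$R{\left(D \right)} = -45 + D$ ($R{\left(D \right)} = D - 45 = -45 + D$)
$5 R{\left(-14 \right)} = 5 \left(-45 - 14\right) = 5 \left(-59\right) = -295$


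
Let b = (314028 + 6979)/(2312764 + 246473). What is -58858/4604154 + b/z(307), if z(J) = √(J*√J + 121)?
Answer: -29429/2302077 + 321007/(2559237*√(121 + 307*√307)) ≈ -0.011092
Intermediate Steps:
z(J) = √(121 + J^(3/2)) (z(J) = √(J^(3/2) + 121) = √(121 + J^(3/2)))
b = 321007/2559237 ≈ 0.12543
-58858/4604154 + b/z(307) = -58858/4604154 + 321007/(2559237*(√(121 + 307^(3/2)))) = -58858*1/4604154 + 321007/(2559237*(√(121 + 307*√307))) = -29429/2302077 + 321007/(2559237*√(121 + 307*√307))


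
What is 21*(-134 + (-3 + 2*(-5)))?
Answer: -3087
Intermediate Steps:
21*(-134 + (-3 + 2*(-5))) = 21*(-134 + (-3 - 10)) = 21*(-134 - 13) = 21*(-147) = -3087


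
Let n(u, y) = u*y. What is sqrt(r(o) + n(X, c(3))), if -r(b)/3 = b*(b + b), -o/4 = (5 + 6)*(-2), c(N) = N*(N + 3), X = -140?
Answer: 2*I*sqrt(12246) ≈ 221.32*I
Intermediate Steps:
c(N) = N*(3 + N)
o = 88 (o = -4*(5 + 6)*(-2) = -44*(-2) = -4*(-22) = 88)
r(b) = -6*b**2 (r(b) = -3*b*(b + b) = -3*b*2*b = -6*b**2)
sqrt(r(o) + n(X, c(3))) = sqrt(-6*88**2 - 420*(3 + 3)) = sqrt(-6*7744 - 420*6) = sqrt(-46464 - 140*18) = sqrt(-46464 - 2520) = sqrt(-48984) = 2*I*sqrt(12246)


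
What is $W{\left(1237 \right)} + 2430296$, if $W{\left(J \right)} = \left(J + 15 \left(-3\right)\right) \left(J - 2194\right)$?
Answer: $1289552$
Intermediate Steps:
$W{\left(J \right)} = \left(-2194 + J\right) \left(-45 + J\right)$ ($W{\left(J \right)} = \left(J - 45\right) \left(-2194 + J\right) = \left(-45 + J\right) \left(-2194 + J\right) = \left(-2194 + J\right) \left(-45 + J\right)$)
$W{\left(1237 \right)} + 2430296 = \left(98730 + 1237^{2} - 2769643\right) + 2430296 = \left(98730 + 1530169 - 2769643\right) + 2430296 = -1140744 + 2430296 = 1289552$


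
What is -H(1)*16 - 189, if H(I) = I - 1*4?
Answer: -141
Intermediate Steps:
H(I) = -4 + I (H(I) = I - 4 = -4 + I)
-H(1)*16 - 189 = -(-4 + 1)*16 - 189 = -1*(-3)*16 - 189 = 3*16 - 189 = 48 - 189 = -141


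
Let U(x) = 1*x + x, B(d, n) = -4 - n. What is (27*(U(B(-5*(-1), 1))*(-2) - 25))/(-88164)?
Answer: 15/9796 ≈ 0.0015312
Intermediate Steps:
U(x) = 2*x (U(x) = x + x = 2*x)
(27*(U(B(-5*(-1), 1))*(-2) - 25))/(-88164) = (27*((2*(-4 - 1*1))*(-2) - 25))/(-88164) = (27*((2*(-4 - 1))*(-2) - 25))*(-1/88164) = (27*((2*(-5))*(-2) - 25))*(-1/88164) = (27*(-10*(-2) - 25))*(-1/88164) = (27*(20 - 25))*(-1/88164) = (27*(-5))*(-1/88164) = -135*(-1/88164) = 15/9796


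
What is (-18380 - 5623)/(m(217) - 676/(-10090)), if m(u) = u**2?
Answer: -121095135/237564343 ≈ -0.50974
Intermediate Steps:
(-18380 - 5623)/(m(217) - 676/(-10090)) = (-18380 - 5623)/(217**2 - 676/(-10090)) = -24003/(47089 - 676*(-1/10090)) = -24003/(47089 + 338/5045) = -24003/237564343/5045 = -24003*5045/237564343 = -121095135/237564343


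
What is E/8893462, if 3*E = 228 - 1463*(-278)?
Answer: 203471/13340193 ≈ 0.015252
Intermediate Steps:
E = 406942/3 (E = (228 - 1463*(-278))/3 = (228 + 406714)/3 = (⅓)*406942 = 406942/3 ≈ 1.3565e+5)
E/8893462 = (406942/3)/8893462 = (406942/3)*(1/8893462) = 203471/13340193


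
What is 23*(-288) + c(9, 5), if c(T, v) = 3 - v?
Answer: -6626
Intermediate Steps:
23*(-288) + c(9, 5) = 23*(-288) + (3 - 1*5) = -6624 + (3 - 5) = -6624 - 2 = -6626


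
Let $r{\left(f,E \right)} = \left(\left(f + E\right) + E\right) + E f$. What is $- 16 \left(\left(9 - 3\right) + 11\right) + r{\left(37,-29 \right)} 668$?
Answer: $-731064$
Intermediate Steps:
$r{\left(f,E \right)} = f + 2 E + E f$ ($r{\left(f,E \right)} = \left(\left(E + f\right) + E\right) + E f = \left(f + 2 E\right) + E f = f + 2 E + E f$)
$- 16 \left(\left(9 - 3\right) + 11\right) + r{\left(37,-29 \right)} 668 = - 16 \left(\left(9 - 3\right) + 11\right) + \left(37 + 2 \left(-29\right) - 1073\right) 668 = - 16 \left(6 + 11\right) + \left(37 - 58 - 1073\right) 668 = \left(-16\right) 17 - 730792 = -272 - 730792 = -731064$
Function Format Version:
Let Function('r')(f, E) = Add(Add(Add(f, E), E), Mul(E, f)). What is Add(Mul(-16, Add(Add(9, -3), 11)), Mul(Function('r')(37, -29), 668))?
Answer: -731064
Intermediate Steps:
Function('r')(f, E) = Add(f, Mul(2, E), Mul(E, f)) (Function('r')(f, E) = Add(Add(Add(E, f), E), Mul(E, f)) = Add(Add(f, Mul(2, E)), Mul(E, f)) = Add(f, Mul(2, E), Mul(E, f)))
Add(Mul(-16, Add(Add(9, -3), 11)), Mul(Function('r')(37, -29), 668)) = Add(Mul(-16, Add(Add(9, -3), 11)), Mul(Add(37, Mul(2, -29), Mul(-29, 37)), 668)) = Add(Mul(-16, Add(6, 11)), Mul(Add(37, -58, -1073), 668)) = Add(Mul(-16, 17), Mul(-1094, 668)) = Add(-272, -730792) = -731064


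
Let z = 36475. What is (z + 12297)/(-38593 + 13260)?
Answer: -48772/25333 ≈ -1.9252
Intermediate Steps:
(z + 12297)/(-38593 + 13260) = (36475 + 12297)/(-38593 + 13260) = 48772/(-25333) = 48772*(-1/25333) = -48772/25333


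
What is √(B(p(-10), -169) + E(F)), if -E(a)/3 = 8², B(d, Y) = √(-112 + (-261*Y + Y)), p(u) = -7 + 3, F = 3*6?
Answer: √(-192 + 2*√10957) ≈ 4.1655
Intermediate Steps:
F = 18
p(u) = -4
B(d, Y) = √(-112 - 260*Y)
E(a) = -192 (E(a) = -3*8² = -3*64 = -192)
√(B(p(-10), -169) + E(F)) = √(2*√(-28 - 65*(-169)) - 192) = √(2*√(-28 + 10985) - 192) = √(2*√10957 - 192) = √(-192 + 2*√10957)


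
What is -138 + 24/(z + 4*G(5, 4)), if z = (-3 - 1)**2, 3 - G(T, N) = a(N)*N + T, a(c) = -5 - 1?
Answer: -1791/13 ≈ -137.77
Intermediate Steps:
a(c) = -6
G(T, N) = 3 - T + 6*N (G(T, N) = 3 - (-6*N + T) = 3 - (T - 6*N) = 3 + (-T + 6*N) = 3 - T + 6*N)
z = 16 (z = (-4)**2 = 16)
-138 + 24/(z + 4*G(5, 4)) = -138 + 24/(16 + 4*(3 - 1*5 + 6*4)) = -138 + 24/(16 + 4*(3 - 5 + 24)) = -138 + 24/(16 + 4*22) = -138 + 24/(16 + 88) = -138 + 24/104 = -138 + 24*(1/104) = -138 + 3/13 = -1791/13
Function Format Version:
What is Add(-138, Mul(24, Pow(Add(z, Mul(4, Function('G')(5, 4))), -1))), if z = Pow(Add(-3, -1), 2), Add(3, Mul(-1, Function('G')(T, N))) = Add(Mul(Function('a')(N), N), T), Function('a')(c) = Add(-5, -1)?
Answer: Rational(-1791, 13) ≈ -137.77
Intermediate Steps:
Function('a')(c) = -6
Function('G')(T, N) = Add(3, Mul(-1, T), Mul(6, N)) (Function('G')(T, N) = Add(3, Mul(-1, Add(Mul(-6, N), T))) = Add(3, Mul(-1, Add(T, Mul(-6, N)))) = Add(3, Add(Mul(-1, T), Mul(6, N))) = Add(3, Mul(-1, T), Mul(6, N)))
z = 16 (z = Pow(-4, 2) = 16)
Add(-138, Mul(24, Pow(Add(z, Mul(4, Function('G')(5, 4))), -1))) = Add(-138, Mul(24, Pow(Add(16, Mul(4, Add(3, Mul(-1, 5), Mul(6, 4)))), -1))) = Add(-138, Mul(24, Pow(Add(16, Mul(4, Add(3, -5, 24))), -1))) = Add(-138, Mul(24, Pow(Add(16, Mul(4, 22)), -1))) = Add(-138, Mul(24, Pow(Add(16, 88), -1))) = Add(-138, Mul(24, Pow(104, -1))) = Add(-138, Mul(24, Rational(1, 104))) = Add(-138, Rational(3, 13)) = Rational(-1791, 13)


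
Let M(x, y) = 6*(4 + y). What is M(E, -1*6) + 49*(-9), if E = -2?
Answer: -453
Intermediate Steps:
M(x, y) = 24 + 6*y
M(E, -1*6) + 49*(-9) = (24 + 6*(-1*6)) + 49*(-9) = (24 + 6*(-6)) - 441 = (24 - 36) - 441 = -12 - 441 = -453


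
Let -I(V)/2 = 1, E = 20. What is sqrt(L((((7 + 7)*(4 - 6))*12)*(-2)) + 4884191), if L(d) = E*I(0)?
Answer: sqrt(4884151) ≈ 2210.0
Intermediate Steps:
I(V) = -2 (I(V) = -2*1 = -2)
L(d) = -40 (L(d) = 20*(-2) = -40)
sqrt(L((((7 + 7)*(4 - 6))*12)*(-2)) + 4884191) = sqrt(-40 + 4884191) = sqrt(4884151)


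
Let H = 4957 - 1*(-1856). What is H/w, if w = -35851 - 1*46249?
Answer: -6813/82100 ≈ -0.082984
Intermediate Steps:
H = 6813 (H = 4957 + 1856 = 6813)
w = -82100 (w = -35851 - 46249 = -82100)
H/w = 6813/(-82100) = 6813*(-1/82100) = -6813/82100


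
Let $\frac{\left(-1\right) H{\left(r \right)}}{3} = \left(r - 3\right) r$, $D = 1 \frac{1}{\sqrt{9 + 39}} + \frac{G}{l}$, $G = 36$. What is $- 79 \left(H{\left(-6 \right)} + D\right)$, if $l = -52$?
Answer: $\frac{167085}{13} - \frac{79 \sqrt{3}}{12} \approx 12841.0$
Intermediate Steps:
$D = - \frac{9}{13} + \frac{\sqrt{3}}{12}$ ($D = 1 \frac{1}{\sqrt{9 + 39}} + \frac{36}{-52} = 1 \frac{1}{\sqrt{48}} + 36 \left(- \frac{1}{52}\right) = 1 \frac{1}{4 \sqrt{3}} - \frac{9}{13} = 1 \frac{\sqrt{3}}{12} - \frac{9}{13} = \frac{\sqrt{3}}{12} - \frac{9}{13} = - \frac{9}{13} + \frac{\sqrt{3}}{12} \approx -0.54797$)
$H{\left(r \right)} = - 3 r \left(-3 + r\right)$ ($H{\left(r \right)} = - 3 \left(r - 3\right) r = - 3 \left(-3 + r\right) r = - 3 r \left(-3 + r\right)$)
$- 79 \left(H{\left(-6 \right)} + D\right) = - 79 \left(3 \left(-6\right) \left(3 - -6\right) - \left(\frac{9}{13} - \frac{\sqrt{3}}{12}\right)\right) = - 79 \left(3 \left(-6\right) \left(3 + 6\right) - \left(\frac{9}{13} - \frac{\sqrt{3}}{12}\right)\right) = - 79 \left(3 \left(-6\right) 9 - \left(\frac{9}{13} - \frac{\sqrt{3}}{12}\right)\right) = - 79 \left(-162 - \left(\frac{9}{13} - \frac{\sqrt{3}}{12}\right)\right) = - 79 \left(- \frac{2115}{13} + \frac{\sqrt{3}}{12}\right) = \frac{167085}{13} - \frac{79 \sqrt{3}}{12}$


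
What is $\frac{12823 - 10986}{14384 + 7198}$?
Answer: $\frac{167}{1962} \approx 0.085117$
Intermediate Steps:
$\frac{12823 - 10986}{14384 + 7198} = \frac{1837}{21582} = 1837 \cdot \frac{1}{21582} = \frac{167}{1962}$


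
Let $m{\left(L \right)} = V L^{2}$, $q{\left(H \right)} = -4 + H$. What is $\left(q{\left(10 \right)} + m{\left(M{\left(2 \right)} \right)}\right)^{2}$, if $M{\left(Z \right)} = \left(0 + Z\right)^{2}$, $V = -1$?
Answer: $100$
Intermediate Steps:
$M{\left(Z \right)} = Z^{2}$
$m{\left(L \right)} = - L^{2}$
$\left(q{\left(10 \right)} + m{\left(M{\left(2 \right)} \right)}\right)^{2} = \left(\left(-4 + 10\right) - \left(2^{2}\right)^{2}\right)^{2} = \left(6 - 4^{2}\right)^{2} = \left(6 - 16\right)^{2} = \left(-10\right)^{2} = 100$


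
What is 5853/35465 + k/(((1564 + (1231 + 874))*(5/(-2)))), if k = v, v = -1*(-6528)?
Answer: -23710517/43373695 ≈ -0.54666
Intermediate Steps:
v = 6528
k = 6528
5853/35465 + k/(((1564 + (1231 + 874))*(5/(-2)))) = 5853/35465 + 6528/(((1564 + (1231 + 874))*(5/(-2)))) = 5853*(1/35465) + 6528/(((1564 + 2105)*(5*(-½)))) = 5853/35465 + 6528/((3669*(-5/2))) = 5853/35465 + 6528/(-18345/2) = 5853/35465 + 6528*(-2/18345) = 5853/35465 - 4352/6115 = -23710517/43373695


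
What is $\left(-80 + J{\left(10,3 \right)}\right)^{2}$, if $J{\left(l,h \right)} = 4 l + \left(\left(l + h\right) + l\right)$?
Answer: $289$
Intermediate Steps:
$J{\left(l,h \right)} = h + 6 l$ ($J{\left(l,h \right)} = 4 l + \left(\left(h + l\right) + l\right) = 4 l + \left(h + 2 l\right) = h + 6 l$)
$\left(-80 + J{\left(10,3 \right)}\right)^{2} = \left(-80 + \left(3 + 6 \cdot 10\right)\right)^{2} = \left(-80 + \left(3 + 60\right)\right)^{2} = \left(-80 + 63\right)^{2} = \left(-17\right)^{2} = 289$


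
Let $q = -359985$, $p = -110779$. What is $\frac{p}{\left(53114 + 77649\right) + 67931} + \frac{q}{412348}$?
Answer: $- \frac{58603179341}{40965536756} \approx -1.4305$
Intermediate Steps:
$\frac{p}{\left(53114 + 77649\right) + 67931} + \frac{q}{412348} = - \frac{110779}{\left(53114 + 77649\right) + 67931} - \frac{359985}{412348} = - \frac{110779}{130763 + 67931} - \frac{359985}{412348} = - \frac{110779}{198694} - \frac{359985}{412348} = - \frac{58603179341}{40965536756}$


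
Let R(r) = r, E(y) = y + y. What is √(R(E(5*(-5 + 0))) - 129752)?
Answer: I*√129802 ≈ 360.28*I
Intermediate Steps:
E(y) = 2*y
√(R(E(5*(-5 + 0))) - 129752) = √(2*(5*(-5 + 0)) - 129752) = √(2*(5*(-5)) - 129752) = √(2*(-25) - 129752) = √(-50 - 129752) = √(-129802) = I*√129802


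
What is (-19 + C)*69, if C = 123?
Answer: 7176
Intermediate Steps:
(-19 + C)*69 = (-19 + 123)*69 = 104*69 = 7176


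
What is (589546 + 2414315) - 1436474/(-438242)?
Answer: 658209744418/219121 ≈ 3.0039e+6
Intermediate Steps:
(589546 + 2414315) - 1436474/(-438242) = 3003861 - 1436474*(-1/438242) = 3003861 + 718237/219121 = 658209744418/219121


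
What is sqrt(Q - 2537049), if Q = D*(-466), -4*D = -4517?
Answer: I*sqrt(12253118)/2 ≈ 1750.2*I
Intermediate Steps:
D = 4517/4 (D = -1/4*(-4517) = 4517/4 ≈ 1129.3)
Q = -1052461/2 (Q = (4517/4)*(-466) = -1052461/2 ≈ -5.2623e+5)
sqrt(Q - 2537049) = sqrt(-1052461/2 - 2537049) = sqrt(-6126559/2) = I*sqrt(12253118)/2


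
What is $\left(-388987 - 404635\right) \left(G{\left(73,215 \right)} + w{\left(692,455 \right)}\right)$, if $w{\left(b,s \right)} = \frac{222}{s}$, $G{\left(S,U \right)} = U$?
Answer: $- \frac{77812256234}{455} \approx -1.7102 \cdot 10^{8}$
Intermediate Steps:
$\left(-388987 - 404635\right) \left(G{\left(73,215 \right)} + w{\left(692,455 \right)}\right) = \left(-388987 - 404635\right) \left(215 + \frac{222}{455}\right) = - 793622 \left(215 + 222 \cdot \frac{1}{455}\right) = - 793622 \left(215 + \frac{222}{455}\right) = \left(-793622\right) \frac{98047}{455} = - \frac{77812256234}{455}$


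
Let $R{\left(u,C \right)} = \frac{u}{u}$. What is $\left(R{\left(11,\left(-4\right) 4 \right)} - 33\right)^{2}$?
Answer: $1024$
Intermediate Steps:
$R{\left(u,C \right)} = 1$
$\left(R{\left(11,\left(-4\right) 4 \right)} - 33\right)^{2} = \left(1 - 33\right)^{2} = \left(-32\right)^{2} = 1024$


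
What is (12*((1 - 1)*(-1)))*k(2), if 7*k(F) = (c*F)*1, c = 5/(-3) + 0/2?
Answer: 0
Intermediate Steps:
c = -5/3 (c = 5*(-⅓) + 0*(½) = -5/3 + 0 = -5/3 ≈ -1.6667)
k(F) = -5*F/21 (k(F) = (-5*F/3*1)/7 = (-5*F/3)/7 = -5*F/21)
(12*((1 - 1)*(-1)))*k(2) = (12*((1 - 1)*(-1)))*(-5/21*2) = (12*(0*(-1)))*(-10/21) = (12*0)*(-10/21) = 0*(-10/21) = 0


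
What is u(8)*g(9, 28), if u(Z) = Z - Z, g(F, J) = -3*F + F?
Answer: 0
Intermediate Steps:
g(F, J) = -2*F
u(Z) = 0
u(8)*g(9, 28) = 0*(-2*9) = 0*(-18) = 0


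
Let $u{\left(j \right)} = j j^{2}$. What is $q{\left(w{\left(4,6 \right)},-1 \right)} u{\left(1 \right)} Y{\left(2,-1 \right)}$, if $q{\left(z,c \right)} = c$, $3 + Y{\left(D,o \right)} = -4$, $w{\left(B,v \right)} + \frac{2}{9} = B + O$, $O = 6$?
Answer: $7$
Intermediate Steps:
$w{\left(B,v \right)} = \frac{52}{9} + B$ ($w{\left(B,v \right)} = - \frac{2}{9} + \left(B + 6\right) = - \frac{2}{9} + \left(6 + B\right) = \frac{52}{9} + B$)
$Y{\left(D,o \right)} = -7$ ($Y{\left(D,o \right)} = -3 - 4 = -7$)
$u{\left(j \right)} = j^{3}$
$q{\left(w{\left(4,6 \right)},-1 \right)} u{\left(1 \right)} Y{\left(2,-1 \right)} = - 1^{3} \left(-7\right) = \left(-1\right) 1 \left(-7\right) = \left(-1\right) \left(-7\right) = 7$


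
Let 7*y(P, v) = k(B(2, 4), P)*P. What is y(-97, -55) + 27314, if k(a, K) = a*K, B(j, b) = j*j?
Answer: 228834/7 ≈ 32691.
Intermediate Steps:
B(j, b) = j²
k(a, K) = K*a
y(P, v) = 4*P²/7 (y(P, v) = ((P*2²)*P)/7 = ((P*4)*P)/7 = ((4*P)*P)/7 = (4*P²)/7 = 4*P²/7)
y(-97, -55) + 27314 = (4/7)*(-97)² + 27314 = (4/7)*9409 + 27314 = 37636/7 + 27314 = 228834/7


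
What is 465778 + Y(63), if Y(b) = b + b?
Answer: 465904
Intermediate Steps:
Y(b) = 2*b
465778 + Y(63) = 465778 + 2*63 = 465778 + 126 = 465904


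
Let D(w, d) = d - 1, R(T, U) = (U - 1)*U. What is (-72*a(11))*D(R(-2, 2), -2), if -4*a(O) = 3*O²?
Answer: -19602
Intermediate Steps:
R(T, U) = U*(-1 + U) (R(T, U) = (-1 + U)*U = U*(-1 + U))
D(w, d) = -1 + d
a(O) = -3*O²/4
(-72*a(11))*D(R(-2, 2), -2) = (-(-54)*11²)*(-1 - 2) = -(-54)*121*(-3) = -72*(-363/4)*(-3) = 6534*(-3) = -19602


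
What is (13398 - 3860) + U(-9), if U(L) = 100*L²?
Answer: 17638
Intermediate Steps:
(13398 - 3860) + U(-9) = (13398 - 3860) + 100*(-9)² = 9538 + 100*81 = 9538 + 8100 = 17638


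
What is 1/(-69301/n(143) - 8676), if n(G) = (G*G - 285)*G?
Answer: -2883452/25016898853 ≈ -0.00011526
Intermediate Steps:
n(G) = G*(-285 + G²) (n(G) = (G² - 285)*G = (-285 + G²)*G = G*(-285 + G²))
1/(-69301/n(143) - 8676) = 1/(-69301*1/(143*(-285 + 143²)) - 8676) = 1/(-69301*1/(143*(-285 + 20449)) - 8676) = 1/(-69301/(143*20164) - 8676) = 1/(-69301/2883452 - 8676) = 1/(-25016898853/2883452) = -2883452/25016898853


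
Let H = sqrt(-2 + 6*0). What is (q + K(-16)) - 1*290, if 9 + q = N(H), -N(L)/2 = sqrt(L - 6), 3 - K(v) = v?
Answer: -280 - 2*sqrt(-6 + I*sqrt(2)) ≈ -280.57 - 4.9324*I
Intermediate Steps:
K(v) = 3 - v
H = I*sqrt(2) (H = sqrt(-2 + 0) = sqrt(-2) = I*sqrt(2) ≈ 1.4142*I)
N(L) = -2*sqrt(-6 + L) (N(L) = -2*sqrt(L - 6) = -2*sqrt(-6 + L))
q = -9 - 2*sqrt(-6 + I*sqrt(2)) ≈ -9.5734 - 4.9324*I
(q + K(-16)) - 1*290 = ((-9 - 2*sqrt(-6 + I*sqrt(2))) + (3 - 1*(-16))) - 1*290 = ((-9 - 2*sqrt(-6 + I*sqrt(2))) + (3 + 16)) - 290 = ((-9 - 2*sqrt(-6 + I*sqrt(2))) + 19) - 290 = (10 - 2*sqrt(-6 + I*sqrt(2))) - 290 = -280 - 2*sqrt(-6 + I*sqrt(2))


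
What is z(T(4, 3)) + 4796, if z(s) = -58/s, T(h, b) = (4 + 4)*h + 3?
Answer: 167802/35 ≈ 4794.3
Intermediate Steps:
T(h, b) = 3 + 8*h (T(h, b) = 8*h + 3 = 3 + 8*h)
z(T(4, 3)) + 4796 = -58/(3 + 8*4) + 4796 = -58/(3 + 32) + 4796 = -58/35 + 4796 = 167802/35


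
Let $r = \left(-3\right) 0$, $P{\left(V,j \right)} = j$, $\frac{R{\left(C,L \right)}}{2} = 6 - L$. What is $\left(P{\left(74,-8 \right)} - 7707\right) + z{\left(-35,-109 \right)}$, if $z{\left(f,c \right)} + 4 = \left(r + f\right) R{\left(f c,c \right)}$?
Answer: $-15769$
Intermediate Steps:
$R{\left(C,L \right)} = 12 - 2 L$ ($R{\left(C,L \right)} = 2 \left(6 - L\right) = 12 - 2 L$)
$r = 0$
$z{\left(f,c \right)} = -4 + f \left(12 - 2 c\right)$ ($z{\left(f,c \right)} = -4 + \left(0 + f\right) \left(12 - 2 c\right) = -4 + f \left(12 - 2 c\right)$)
$\left(P{\left(74,-8 \right)} - 7707\right) + z{\left(-35,-109 \right)} = \left(-8 - 7707\right) - \left(4 - 70 \left(-6 - 109\right)\right) = -7715 - \left(4 - -8050\right) = -7715 - 8054 = -15769$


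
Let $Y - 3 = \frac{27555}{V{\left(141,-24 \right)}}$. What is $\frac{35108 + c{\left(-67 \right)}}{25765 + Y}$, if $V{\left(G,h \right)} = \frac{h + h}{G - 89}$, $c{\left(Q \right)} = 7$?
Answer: $- \frac{140460}{16333} \approx -8.5998$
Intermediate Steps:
$V{\left(G,h \right)} = \frac{2 h}{-89 + G}$
$Y = - \frac{119393}{4}$ ($Y = 3 + \frac{27555}{2 \left(-24\right) \frac{1}{-89 + 141}} = 3 + \frac{27555}{2 \left(-24\right) \frac{1}{52}} = 3 + \frac{27555}{- \frac{12}{13}} = 3 + 27555 \left(- \frac{13}{12}\right) = 3 - \frac{119405}{4} = - \frac{119393}{4} \approx -29848.0$)
$\frac{35108 + c{\left(-67 \right)}}{25765 + Y} = \frac{35108 + 7}{25765 - \frac{119393}{4}} = \frac{35115}{- \frac{16333}{4}} = 35115 \left(- \frac{4}{16333}\right) = - \frac{140460}{16333}$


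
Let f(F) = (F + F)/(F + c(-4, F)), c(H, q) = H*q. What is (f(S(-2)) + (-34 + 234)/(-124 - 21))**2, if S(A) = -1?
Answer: 31684/7569 ≈ 4.1860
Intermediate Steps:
f(F) = -2/3 (f(F) = (F + F)/(F - 4*F) = (2*F)/((-3*F)) = (2*F)*(-1/(3*F)) = -2/3)
(f(S(-2)) + (-34 + 234)/(-124 - 21))**2 = (-2/3 + (-34 + 234)/(-124 - 21))**2 = (-2/3 + 200/(-145))**2 = (-2/3 + 200*(-1/145))**2 = (-2/3 - 40/29)**2 = (-178/87)**2 = 31684/7569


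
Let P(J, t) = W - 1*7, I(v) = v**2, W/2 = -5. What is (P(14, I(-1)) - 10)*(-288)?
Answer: 7776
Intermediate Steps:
W = -10 (W = 2*(-5) = -10)
P(J, t) = -17 (P(J, t) = -10 - 1*7 = -10 - 7 = -17)
(P(14, I(-1)) - 10)*(-288) = (-17 - 10)*(-288) = -27*(-288) = 7776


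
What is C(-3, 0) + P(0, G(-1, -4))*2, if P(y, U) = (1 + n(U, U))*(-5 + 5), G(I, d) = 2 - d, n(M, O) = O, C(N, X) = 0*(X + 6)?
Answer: 0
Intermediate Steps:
C(N, X) = 0 (C(N, X) = 0*(6 + X) = 0)
P(y, U) = 0 (P(y, U) = (1 + U)*(-5 + 5) = (1 + U)*0 = 0)
C(-3, 0) + P(0, G(-1, -4))*2 = 0 + 0*2 = 0 + 0 = 0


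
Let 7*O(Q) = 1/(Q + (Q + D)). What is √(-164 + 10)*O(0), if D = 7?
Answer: I*√154/49 ≈ 0.25326*I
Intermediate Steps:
O(Q) = 1/(7*(7 + 2*Q)) (O(Q) = 1/(7*(Q + (Q + 7))) = 1/(7*(Q + (7 + Q))) = 1/(7*(7 + 2*Q)))
√(-164 + 10)*O(0) = √(-164 + 10)*(1/(7*(7 + 2*0))) = √(-154)*(1/(7*(7 + 0))) = (I*√154)*((⅐)/7) = (I*√154)*((⅐)*(⅐)) = (I*√154)*(1/49) = I*√154/49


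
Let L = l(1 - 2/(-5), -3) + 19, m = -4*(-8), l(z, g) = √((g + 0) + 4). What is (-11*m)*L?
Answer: -7040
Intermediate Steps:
l(z, g) = √(4 + g) (l(z, g) = √(g + 4) = √(4 + g))
m = 32
L = 20 (L = √(4 - 3) + 19 = √1 + 19 = 1 + 19 = 20)
(-11*m)*L = -11*32*20 = -352*20 = -7040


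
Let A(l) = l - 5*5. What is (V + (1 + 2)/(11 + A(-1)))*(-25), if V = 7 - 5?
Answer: -45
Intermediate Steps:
A(l) = -25 + l (A(l) = l - 25 = -25 + l)
V = 2
(V + (1 + 2)/(11 + A(-1)))*(-25) = (2 + (1 + 2)/(11 + (-25 - 1)))*(-25) = (2 + 3/(11 - 26))*(-25) = (2 + 3/(-15))*(-25) = (2 + 3*(-1/15))*(-25) = (2 - ⅕)*(-25) = (9/5)*(-25) = -45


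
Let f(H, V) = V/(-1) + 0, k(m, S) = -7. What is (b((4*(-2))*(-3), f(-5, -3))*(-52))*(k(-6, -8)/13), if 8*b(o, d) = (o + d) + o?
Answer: 357/2 ≈ 178.50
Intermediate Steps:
f(H, V) = -V (f(H, V) = -V + 0 = -V)
b(o, d) = o/4 + d/8 (b(o, d) = ((o + d) + o)/8 = ((d + o) + o)/8 = (d + 2*o)/8 = o/4 + d/8)
(b((4*(-2))*(-3), f(-5, -3))*(-52))*(k(-6, -8)/13) = ((((4*(-2))*(-3))/4 + (-1*(-3))/8)*(-52))*(-7/13) = (((-8*(-3))/4 + (⅛)*3)*(-52))*(-7*1/13) = (((¼)*24 + 3/8)*(-52))*(-7/13) = ((6 + 3/8)*(-52))*(-7/13) = ((51/8)*(-52))*(-7/13) = -663/2*(-7/13) = 357/2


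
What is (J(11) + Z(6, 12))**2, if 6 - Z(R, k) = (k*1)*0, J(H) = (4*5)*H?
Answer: 51076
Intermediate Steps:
J(H) = 20*H
Z(R, k) = 6 (Z(R, k) = 6 - k*1*0 = 6 - k*0 = 6 - 1*0 = 6 + 0 = 6)
(J(11) + Z(6, 12))**2 = (20*11 + 6)**2 = (220 + 6)**2 = 226**2 = 51076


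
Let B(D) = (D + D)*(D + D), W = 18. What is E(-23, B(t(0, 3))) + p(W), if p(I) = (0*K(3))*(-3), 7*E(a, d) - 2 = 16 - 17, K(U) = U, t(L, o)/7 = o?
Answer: ⅐ ≈ 0.14286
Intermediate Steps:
t(L, o) = 7*o
B(D) = 4*D² (B(D) = (2*D)*(2*D) = 4*D²)
E(a, d) = ⅐ (E(a, d) = 2/7 + (16 - 17)/7 = 2/7 + (⅐)*(-1) = 2/7 - ⅐ = ⅐)
p(I) = 0 (p(I) = (0*3)*(-3) = 0*(-3) = 0)
E(-23, B(t(0, 3))) + p(W) = ⅐ + 0 = ⅐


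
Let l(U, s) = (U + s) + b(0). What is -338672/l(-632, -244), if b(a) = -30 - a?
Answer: 169336/453 ≈ 373.81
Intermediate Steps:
l(U, s) = -30 + U + s (l(U, s) = (U + s) + (-30 - 1*0) = (U + s) + (-30 + 0) = (U + s) - 30 = -30 + U + s)
-338672/l(-632, -244) = -338672/(-30 - 632 - 244) = -338672/(-906) = -338672*(-1/906) = 169336/453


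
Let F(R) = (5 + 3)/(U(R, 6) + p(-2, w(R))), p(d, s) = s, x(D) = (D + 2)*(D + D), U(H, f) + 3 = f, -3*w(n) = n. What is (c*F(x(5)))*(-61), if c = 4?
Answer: 96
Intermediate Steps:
w(n) = -n/3
U(H, f) = -3 + f
x(D) = 2*D*(2 + D) (x(D) = (2 + D)*(2*D) = 2*D*(2 + D))
F(R) = 8/(3 - R/3) (F(R) = (5 + 3)/((-3 + 6) - R/3) = 8/(3 - R/3))
(c*F(x(5)))*(-61) = (4*(-24/(-9 + 2*5*(2 + 5))))*(-61) = (4*(-24/(-9 + 2*5*7)))*(-61) = (4*(-24/(-9 + 70)))*(-61) = (4*(-24/61))*(-61) = -96/61*(-61) = 96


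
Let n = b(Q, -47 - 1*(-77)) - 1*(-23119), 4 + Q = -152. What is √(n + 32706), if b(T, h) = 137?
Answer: 3*√6218 ≈ 236.56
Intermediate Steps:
Q = -156 (Q = -4 - 152 = -156)
n = 23256 (n = 137 - 1*(-23119) = 137 + 23119 = 23256)
√(n + 32706) = √(23256 + 32706) = √55962 = 3*√6218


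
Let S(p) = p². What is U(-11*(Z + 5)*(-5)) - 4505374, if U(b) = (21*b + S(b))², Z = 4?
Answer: 65234871026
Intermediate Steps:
U(b) = (b² + 21*b)² (U(b) = (21*b + b²)² = (b² + 21*b)²)
U(-11*(Z + 5)*(-5)) - 4505374 = (-11*(4 + 5)*(-5))²*(21 - 11*(4 + 5)*(-5))² - 4505374 = (-99*(-5))²*(21 - 99*(-5))² - 4505374 = (-11*(-45))²*(21 - 11*(-45))² - 4505374 = 495²*(21 + 495)² - 4505374 = 245025*516² - 4505374 = 245025*266256 - 4505374 = 65239376400 - 4505374 = 65234871026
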